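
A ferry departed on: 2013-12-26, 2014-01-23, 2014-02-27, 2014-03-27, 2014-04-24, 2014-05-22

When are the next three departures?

2014-06-26, 2014-07-24, 2014-08-28

These are Thursdays at 28- or 35-day spacing (28, 35, 28, 28, 28).
The pattern: 4th Thursday of the month.
4th Thursday of June 2014: 2014-06-26.
4th Thursday of July 2014: 2014-07-24.
4th Thursday of August 2014: 2014-08-28.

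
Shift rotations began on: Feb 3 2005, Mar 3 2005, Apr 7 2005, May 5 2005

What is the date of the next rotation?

Gaps: 28, 35, 28 days — a mix of 28 and 35. Every date is a Thursday.
Each is the 1st Thursday of its month.
1st Thursday of June 2005: Jun 2 2005.

Jun 2 2005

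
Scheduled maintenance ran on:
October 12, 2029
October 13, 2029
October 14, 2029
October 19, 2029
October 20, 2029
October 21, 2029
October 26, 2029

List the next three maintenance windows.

Every event lands on a Friday or Saturday or Sunday (gaps cycle 1, 1, 5, 1, 1, 5).
So the schedule is: every Friday, Saturday and Sunday.
Next Saturday: October 27, 2029.
The following Sunday is October 28, 2029.
The following Friday is November 2, 2029.

October 27, 2029; October 28, 2029; November 2, 2029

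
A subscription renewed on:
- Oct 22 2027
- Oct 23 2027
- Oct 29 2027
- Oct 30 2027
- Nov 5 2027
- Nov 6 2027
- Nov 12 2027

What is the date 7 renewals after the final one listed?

Dec 4 2027

The gap pattern 1, 6, 1, 6, 1, 6 repeats every 2 events.
These are the Fridays and Saturdays of each week.
Next Saturday: Nov 13 2027.
Next Friday: Nov 19 2027.
Next Saturday: Nov 20 2027.
The following Friday is Nov 26 2027.
Next Saturday: Nov 27 2027.
The following Friday is Dec 3 2027.
The following Saturday is Dec 4 2027.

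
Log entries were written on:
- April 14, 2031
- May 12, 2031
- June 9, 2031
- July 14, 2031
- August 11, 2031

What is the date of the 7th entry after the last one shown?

March 8, 2032

All dates are Mondays, 28, 28, 35, 28 days apart.
Specifically, the 2nd Monday of each month.
September 2031 — 2nd Monday is September 8, 2031.
2nd Monday of October 2031: October 13, 2031.
November 2031 — 2nd Monday is November 10, 2031.
2nd Monday of December 2031: December 8, 2031.
2nd Monday of January 2032: January 12, 2032.
February 2032 — 2nd Monday is February 9, 2032.
2nd Monday of March 2032: March 8, 2032.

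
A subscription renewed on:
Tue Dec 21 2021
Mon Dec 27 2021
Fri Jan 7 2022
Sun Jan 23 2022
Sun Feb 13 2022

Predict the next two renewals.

The spacing grows by 5 each time: 6, 11, 16, 21 days.
Next gap: 26 days. Sun Feb 13 2022 + 26 days = Fri Mar 11 2022.
Next gap: 31 days. Fri Mar 11 2022 + 31 days = Mon Apr 11 2022.

Fri Mar 11 2022, Mon Apr 11 2022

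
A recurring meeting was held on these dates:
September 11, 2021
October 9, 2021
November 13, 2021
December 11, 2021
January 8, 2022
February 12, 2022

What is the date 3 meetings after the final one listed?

May 14, 2022

These are Saturdays at 28- or 35-day spacing (28, 35, 28, 28, 35).
The pattern: 2nd Saturday of the month.
2nd Saturday of March 2022: March 12, 2022.
2nd Saturday of April 2022: April 9, 2022.
2nd Saturday of May 2022: May 14, 2022.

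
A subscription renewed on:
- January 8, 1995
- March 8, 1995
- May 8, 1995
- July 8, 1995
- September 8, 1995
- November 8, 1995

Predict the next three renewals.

January 8, 1996; March 8, 1996; May 8, 1996

Each date is the 8th; the gaps (59, 61, 61, 62, 61) track the month lengths.
The rule is the 8th of every 2 months.
Next: January 1996 → January 8, 1996.
March 1996: March 8, 1996.
May 1996: May 8, 1996.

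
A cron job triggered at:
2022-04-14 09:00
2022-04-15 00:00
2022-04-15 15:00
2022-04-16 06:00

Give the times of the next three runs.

The interval is a steady 15 hours (15, 15, 15).
2022-04-16 06:00 + 15 h = 2022-04-16 21:00.
2022-04-16 21:00 + 15 h = 2022-04-17 12:00.
2022-04-17 12:00 + 15 h = 2022-04-18 03:00.

2022-04-16 21:00, 2022-04-17 12:00, 2022-04-18 03:00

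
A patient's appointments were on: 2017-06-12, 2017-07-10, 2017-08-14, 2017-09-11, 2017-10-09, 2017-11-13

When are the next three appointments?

Gaps: 28, 35, 28, 28, 35 days — a mix of 28 and 35. Every date is a Monday.
Each is the 2nd Monday of its month.
2nd Monday of December 2017: 2017-12-11.
January 2018 — 2nd Monday is 2018-01-08.
2nd Monday of February 2018: 2018-02-12.

2017-12-11, 2018-01-08, 2018-02-12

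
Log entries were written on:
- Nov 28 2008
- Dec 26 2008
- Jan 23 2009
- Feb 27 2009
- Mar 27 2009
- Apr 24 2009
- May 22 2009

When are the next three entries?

Gaps: 28, 28, 35, 28, 28, 28 days — a mix of 28 and 35. Every date is a Friday.
Each is the 4th Friday of its month.
4th Friday of June 2009: Jun 26 2009.
July 2009 — 4th Friday is Jul 24 2009.
August 2009 — 4th Friday is Aug 28 2009.

Jun 26 2009, Jul 24 2009, Aug 28 2009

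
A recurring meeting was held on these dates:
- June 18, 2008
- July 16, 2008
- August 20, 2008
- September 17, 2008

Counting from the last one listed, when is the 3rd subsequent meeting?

December 17, 2008

Gaps: 28, 35, 28 days — a mix of 28 and 35. Every date is a Wednesday.
Each is the 3rd Wednesday of its month.
3rd Wednesday of October 2008: October 15, 2008.
November 2008 — 3rd Wednesday is November 19, 2008.
3rd Wednesday of December 2008: December 17, 2008.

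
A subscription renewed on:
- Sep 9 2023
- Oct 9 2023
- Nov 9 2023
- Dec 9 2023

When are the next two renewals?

The day-of-month is always 9 (30, 31, 30 days between events).
So this recurs on the 9th of each month.
Next: January 2024 → Jan 9 2024.
Next: February 2024 → Feb 9 2024.

Jan 9 2024, Feb 9 2024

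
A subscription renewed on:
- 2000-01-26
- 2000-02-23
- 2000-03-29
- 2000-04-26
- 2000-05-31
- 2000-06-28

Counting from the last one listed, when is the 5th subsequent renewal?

2000-11-29

All Wednesdays; the gaps (28, 35, 28, 35, 28) vary with month length.
This is the last Wednesday of each month.
Last Wednesday of July 2000: 2000-07-26.
Last Wednesday of August 2000: 2000-08-30.
Last Wednesday of September 2000: 2000-09-27.
October 2000 ends with Wednesday 2000-10-25.
Last Wednesday of November 2000: 2000-11-29.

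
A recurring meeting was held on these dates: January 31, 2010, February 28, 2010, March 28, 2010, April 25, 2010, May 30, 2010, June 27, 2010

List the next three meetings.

Every date is a Sunday; gaps 28, 28, 28, 35, 28 days.
Each is the last Sunday of its month (at least one falls on the 29th or later, ruling out '4th Sunday').
Last Sunday of July 2010: July 25, 2010.
August 2010 ends with Sunday August 29, 2010.
Last Sunday of September 2010: September 26, 2010.

July 25, 2010; August 29, 2010; September 26, 2010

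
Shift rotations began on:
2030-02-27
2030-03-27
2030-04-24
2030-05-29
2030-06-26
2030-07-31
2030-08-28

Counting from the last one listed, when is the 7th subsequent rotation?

All Wednesdays; the gaps (28, 28, 35, 28, 35, 28) vary with month length.
This is the last Wednesday of each month.
September 2030 ends with Wednesday 2030-09-25.
Last Wednesday of October 2030: 2030-10-30.
Last Wednesday of November 2030: 2030-11-27.
Last Wednesday of December 2030: 2030-12-25.
January 2031 ends with Wednesday 2031-01-29.
February 2031 ends with Wednesday 2031-02-26.
Last Wednesday of March 2031: 2031-03-26.

2031-03-26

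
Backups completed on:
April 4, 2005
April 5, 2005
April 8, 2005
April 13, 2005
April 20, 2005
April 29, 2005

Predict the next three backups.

May 10, 2005; May 23, 2005; June 7, 2005

Intervals are 1, 3, 5, 7, 9 days — an arithmetic progression with common difference 2.
Next gap: 11 days. April 29, 2005 + 11 days = May 10, 2005.
Next gap: 13 days. May 10, 2005 + 13 days = May 23, 2005.
Next gap: 15 days. May 23, 2005 + 15 days = June 7, 2005.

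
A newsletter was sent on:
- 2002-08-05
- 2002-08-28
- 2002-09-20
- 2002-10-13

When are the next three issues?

Gaps between consecutive events: 23, 23, 23 days — a constant 23-day interval.
2002-10-13 + 23 days = 2002-11-05.
2002-11-05 + 23 days = 2002-11-28.
2002-11-28 + 23 days = 2002-12-21.

2002-11-05, 2002-11-28, 2002-12-21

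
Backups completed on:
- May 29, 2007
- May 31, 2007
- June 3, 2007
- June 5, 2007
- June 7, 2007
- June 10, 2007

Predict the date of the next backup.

June 12, 2007

The gap pattern 2, 3, 2, 2, 3 repeats every 3 events.
These are the Tuesdays, Thursdays and Sundays of each week.
Next Tuesday: June 12, 2007.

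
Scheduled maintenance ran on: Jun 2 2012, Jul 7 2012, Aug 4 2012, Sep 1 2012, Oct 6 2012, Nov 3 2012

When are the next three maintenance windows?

These are Saturdays at 28- or 35-day spacing (35, 28, 28, 35, 28).
The pattern: 1st Saturday of the month.
December 2012 — 1st Saturday is Dec 1 2012.
1st Saturday of January 2013: Jan 5 2013.
February 2013 — 1st Saturday is Feb 2 2013.

Dec 1 2012, Jan 5 2013, Feb 2 2013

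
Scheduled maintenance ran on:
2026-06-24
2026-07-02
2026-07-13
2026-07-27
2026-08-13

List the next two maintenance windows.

2026-09-02, 2026-09-25

The spacing grows by 3 each time: 8, 11, 14, 17 days.
Next gap: 20 days. 2026-08-13 + 20 days = 2026-09-02.
Next gap: 23 days. 2026-09-02 + 23 days = 2026-09-25.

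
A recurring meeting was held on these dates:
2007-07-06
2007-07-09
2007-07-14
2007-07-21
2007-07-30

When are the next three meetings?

2007-08-10, 2007-08-23, 2007-09-07

Intervals are 3, 5, 7, 9 days — an arithmetic progression with common difference 2.
Next gap: 11 days. 2007-07-30 + 11 days = 2007-08-10.
Next gap: 13 days. 2007-08-10 + 13 days = 2007-08-23.
Next gap: 15 days. 2007-08-23 + 15 days = 2007-09-07.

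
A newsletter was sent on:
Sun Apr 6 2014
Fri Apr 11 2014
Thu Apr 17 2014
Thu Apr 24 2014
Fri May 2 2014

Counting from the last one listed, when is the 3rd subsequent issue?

The spacing grows by 1 each time: 5, 6, 7, 8 days.
Next gap: 9 days. Fri May 2 2014 + 9 days = Sun May 11 2014.
Next gap: 10 days. Sun May 11 2014 + 10 days = Wed May 21 2014.
Next gap: 11 days. Wed May 21 2014 + 11 days = Sun Jun 1 2014.

Sun Jun 1 2014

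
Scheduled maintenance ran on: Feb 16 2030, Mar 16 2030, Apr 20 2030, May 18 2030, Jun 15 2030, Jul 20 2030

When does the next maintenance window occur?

These are Saturdays at 28- or 35-day spacing (28, 35, 28, 28, 35).
The pattern: 3rd Saturday of the month.
August 2030 — 3rd Saturday is Aug 17 2030.

Aug 17 2030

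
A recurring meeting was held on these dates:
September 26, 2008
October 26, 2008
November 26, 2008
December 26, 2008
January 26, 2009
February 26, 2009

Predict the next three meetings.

March 26, 2009; April 26, 2009; May 26, 2009

Gaps: 30, 31, 30, 31, 31 days — not constant. Every event is on the 26th of the month.
Pattern: the 26th of each month.
Next: March 2009 → March 26, 2009.
Next: April 2009 → April 26, 2009.
Next: May 2009 → May 26, 2009.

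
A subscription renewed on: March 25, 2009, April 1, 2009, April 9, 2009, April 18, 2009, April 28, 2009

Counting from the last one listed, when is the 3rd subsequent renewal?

June 3, 2009

Intervals are 7, 8, 9, 10 days — an arithmetic progression with common difference 1.
Next gap: 11 days. April 28, 2009 + 11 days = May 9, 2009.
Next gap: 12 days. May 9, 2009 + 12 days = May 21, 2009.
Next gap: 13 days. May 21, 2009 + 13 days = June 3, 2009.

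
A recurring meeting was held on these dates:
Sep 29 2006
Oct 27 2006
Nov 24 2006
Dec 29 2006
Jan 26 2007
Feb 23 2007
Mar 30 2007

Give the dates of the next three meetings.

These are Fridays with 28, 28, 35, 28, 28, 35-day gaps.
Each is the final Friday of its month — Sep 29 2006 is past the 28th, so '4th Friday' doesn't fit.
April 2007 ends with Friday Apr 27 2007.
May 2007 ends with Friday May 25 2007.
Last Friday of June 2007: Jun 29 2007.

Apr 27 2007, May 25 2007, Jun 29 2007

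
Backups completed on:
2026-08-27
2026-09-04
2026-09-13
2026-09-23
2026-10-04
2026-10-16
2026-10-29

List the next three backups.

The spacing grows by 1 each time: 8, 9, 10, 11, 12, 13 days.
Next gap: 14 days. 2026-10-29 + 14 days = 2026-11-12.
Next gap: 15 days. 2026-11-12 + 15 days = 2026-11-27.
Next gap: 16 days. 2026-11-27 + 16 days = 2026-12-13.

2026-11-12, 2026-11-27, 2026-12-13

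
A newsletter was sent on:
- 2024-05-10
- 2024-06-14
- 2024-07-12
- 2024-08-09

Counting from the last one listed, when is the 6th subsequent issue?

Gaps: 35, 28, 28 days — a mix of 28 and 35. Every date is a Friday.
Each is the 2nd Friday of its month.
2nd Friday of September 2024: 2024-09-13.
October 2024 — 2nd Friday is 2024-10-11.
2nd Friday of November 2024: 2024-11-08.
2nd Friday of December 2024: 2024-12-13.
2nd Friday of January 2025: 2025-01-10.
2nd Friday of February 2025: 2025-02-14.

2025-02-14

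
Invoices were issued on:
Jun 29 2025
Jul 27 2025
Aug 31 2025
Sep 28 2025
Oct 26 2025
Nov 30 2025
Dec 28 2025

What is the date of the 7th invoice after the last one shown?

Every date is a Sunday; gaps 28, 35, 28, 28, 35, 28 days.
Each is the last Sunday of its month (at least one falls on the 29th or later, ruling out '4th Sunday').
January 2026 ends with Sunday Jan 25 2026.
February 2026 ends with Sunday Feb 22 2026.
Last Sunday of March 2026: Mar 29 2026.
Last Sunday of April 2026: Apr 26 2026.
May 2026 ends with Sunday May 31 2026.
June 2026 ends with Sunday Jun 28 2026.
Last Sunday of July 2026: Jul 26 2026.

Jul 26 2026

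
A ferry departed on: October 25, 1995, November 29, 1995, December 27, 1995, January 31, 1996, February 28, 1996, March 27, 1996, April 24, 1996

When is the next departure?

May 29, 1996

Every date is a Wednesday; gaps 35, 28, 35, 28, 28, 28 days.
Each is the last Wednesday of its month (at least one falls on the 29th or later, ruling out '4th Wednesday').
Last Wednesday of May 1996: May 29, 1996.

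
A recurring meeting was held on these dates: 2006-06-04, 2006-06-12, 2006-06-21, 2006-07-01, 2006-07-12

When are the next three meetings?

Intervals are 8, 9, 10, 11 days — an arithmetic progression with common difference 1.
Next gap: 12 days. 2006-07-12 + 12 days = 2006-07-24.
Next gap: 13 days. 2006-07-24 + 13 days = 2006-08-06.
Next gap: 14 days. 2006-08-06 + 14 days = 2006-08-20.

2006-07-24, 2006-08-06, 2006-08-20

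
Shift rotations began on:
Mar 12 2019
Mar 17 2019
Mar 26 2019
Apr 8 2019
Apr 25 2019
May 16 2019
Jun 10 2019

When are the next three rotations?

Intervals are 5, 9, 13, 17, 21, 25 days — an arithmetic progression with common difference 4.
Next gap: 29 days. Jun 10 2019 + 29 days = Jul 9 2019.
Next gap: 33 days. Jul 9 2019 + 33 days = Aug 11 2019.
Next gap: 37 days. Aug 11 2019 + 37 days = Sep 17 2019.

Jul 9 2019, Aug 11 2019, Sep 17 2019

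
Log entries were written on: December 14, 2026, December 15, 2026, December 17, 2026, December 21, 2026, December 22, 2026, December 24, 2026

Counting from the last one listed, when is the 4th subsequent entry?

Every event lands on a Monday or Tuesday or Thursday (gaps cycle 1, 2, 4, 1, 2).
So the schedule is: every Monday, Tuesday and Thursday.
The following Monday is December 28, 2026.
The following Tuesday is December 29, 2026.
The following Thursday is December 31, 2026.
The following Monday is January 4, 2027.

January 4, 2027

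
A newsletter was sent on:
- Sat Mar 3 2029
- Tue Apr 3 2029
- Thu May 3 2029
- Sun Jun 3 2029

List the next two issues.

Gaps: 31, 30, 31 days — not constant. Every event is on the 3rd of the month.
Pattern: the 3rd of each month.
Next: July 2029 → Tue Jul 3 2029.
August 2029: Fri Aug 3 2029.

Tue Jul 3 2029, Fri Aug 3 2029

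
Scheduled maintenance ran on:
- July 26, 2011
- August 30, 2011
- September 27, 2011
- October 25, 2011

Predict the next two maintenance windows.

November 29, 2011; December 27, 2011

Every date is a Tuesday; gaps 35, 28, 28 days.
Each is the last Tuesday of its month (at least one falls on the 29th or later, ruling out '4th Tuesday').
November 2011 ends with Tuesday November 29, 2011.
December 2011 ends with Tuesday December 27, 2011.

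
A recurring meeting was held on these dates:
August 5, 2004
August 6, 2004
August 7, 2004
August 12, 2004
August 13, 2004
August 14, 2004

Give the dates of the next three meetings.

August 19, 2004; August 20, 2004; August 21, 2004

Gaps: 1, 1, 5, 1, 1 days — not constant, but cyclic with period 3.
The events fall on every Thursday, Friday and Saturday.
Next Thursday: August 19, 2004.
Next Friday: August 20, 2004.
The following Saturday is August 21, 2004.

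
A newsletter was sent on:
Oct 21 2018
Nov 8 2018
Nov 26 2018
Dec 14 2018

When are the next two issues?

Jan 1 2019, Jan 19 2019

Every event comes 18 days after the last (18, 18, 18).
Dec 14 2018 + 18 days = Jan 1 2019.
Jan 1 2019 + 18 days = Jan 19 2019.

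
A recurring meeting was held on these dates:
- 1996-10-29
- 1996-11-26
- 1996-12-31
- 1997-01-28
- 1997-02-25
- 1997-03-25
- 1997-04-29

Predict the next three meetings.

These are Tuesdays with 28, 35, 28, 28, 28, 35-day gaps.
Each is the final Tuesday of its month — 1996-10-29 is past the 28th, so '4th Tuesday' doesn't fit.
Last Tuesday of May 1997: 1997-05-27.
Last Tuesday of June 1997: 1997-06-24.
Last Tuesday of July 1997: 1997-07-29.

1997-05-27, 1997-06-24, 1997-07-29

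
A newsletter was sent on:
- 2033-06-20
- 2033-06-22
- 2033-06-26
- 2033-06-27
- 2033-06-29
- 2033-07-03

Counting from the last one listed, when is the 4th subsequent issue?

2033-07-11

The gap pattern 2, 4, 1, 2, 4 repeats every 3 events.
These are the Mondays, Wednesdays and Sundays of each week.
The following Monday is 2033-07-04.
Next Wednesday: 2033-07-06.
The following Sunday is 2033-07-10.
The following Monday is 2033-07-11.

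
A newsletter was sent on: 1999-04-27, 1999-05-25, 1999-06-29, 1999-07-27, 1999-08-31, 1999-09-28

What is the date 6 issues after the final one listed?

All Tuesdays; the gaps (28, 35, 28, 35, 28) vary with month length.
This is the last Tuesday of each month.
Last Tuesday of October 1999: 1999-10-26.
November 1999 ends with Tuesday 1999-11-30.
Last Tuesday of December 1999: 1999-12-28.
January 2000 ends with Tuesday 2000-01-25.
February 2000 ends with Tuesday 2000-02-29.
March 2000 ends with Tuesday 2000-03-28.

2000-03-28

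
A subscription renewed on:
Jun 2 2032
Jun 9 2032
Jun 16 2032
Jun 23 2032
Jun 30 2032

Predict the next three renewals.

Jul 7 2032, Jul 14 2032, Jul 21 2032

Every event comes 7 days after the last (7, 7, 7, 7).
Jun 30 2032 + 7 days = Jul 7 2032.
Jul 7 2032 + 7 days = Jul 14 2032.
Jul 14 2032 + 7 days = Jul 21 2032.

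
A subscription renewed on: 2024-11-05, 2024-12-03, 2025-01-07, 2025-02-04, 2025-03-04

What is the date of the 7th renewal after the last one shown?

2025-10-07

All dates are Tuesdays, 28, 35, 28, 28 days apart.
Specifically, the 1st Tuesday of each month.
1st Tuesday of April 2025: 2025-04-01.
May 2025 — 1st Tuesday is 2025-05-06.
June 2025 — 1st Tuesday is 2025-06-03.
1st Tuesday of July 2025: 2025-07-01.
August 2025 — 1st Tuesday is 2025-08-05.
1st Tuesday of September 2025: 2025-09-02.
October 2025 — 1st Tuesday is 2025-10-07.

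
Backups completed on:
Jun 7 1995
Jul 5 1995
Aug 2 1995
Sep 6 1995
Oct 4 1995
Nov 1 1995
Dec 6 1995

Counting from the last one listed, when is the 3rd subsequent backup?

Mar 6 1996

Gaps: 28, 28, 35, 28, 28, 35 days — a mix of 28 and 35. Every date is a Wednesday.
Each is the 1st Wednesday of its month.
January 1996 — 1st Wednesday is Jan 3 1996.
February 1996 — 1st Wednesday is Feb 7 1996.
1st Wednesday of March 1996: Mar 6 1996.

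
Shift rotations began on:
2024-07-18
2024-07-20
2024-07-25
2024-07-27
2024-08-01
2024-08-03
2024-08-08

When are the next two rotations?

2024-08-10, 2024-08-15

Every event lands on a Thursday or Saturday (gaps cycle 2, 5, 2, 5, 2, 5).
So the schedule is: every Thursday and Saturday.
The following Saturday is 2024-08-10.
The following Thursday is 2024-08-15.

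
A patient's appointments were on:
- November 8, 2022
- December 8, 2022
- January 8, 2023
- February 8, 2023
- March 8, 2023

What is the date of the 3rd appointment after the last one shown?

Each date is the 8th; the gaps (30, 31, 31, 28) track the month lengths.
The rule is the 8th of each month.
Next: April 2023 → April 8, 2023.
May 2023: May 8, 2023.
June 2023: June 8, 2023.

June 8, 2023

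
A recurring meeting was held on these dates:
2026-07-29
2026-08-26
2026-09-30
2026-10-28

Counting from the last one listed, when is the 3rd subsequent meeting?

2027-01-27

All Wednesdays; the gaps (28, 35, 28) vary with month length.
This is the last Wednesday of each month.
Last Wednesday of November 2026: 2026-11-25.
December 2026 ends with Wednesday 2026-12-30.
Last Wednesday of January 2027: 2027-01-27.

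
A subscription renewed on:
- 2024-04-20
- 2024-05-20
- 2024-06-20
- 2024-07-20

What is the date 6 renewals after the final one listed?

2025-01-20

Gaps: 30, 31, 30 days — not constant. Every event is on the 20th of the month.
Pattern: the 20th of each month.
August 2024: 2024-08-20.
Next: September 2024 → 2024-09-20.
October 2024: 2024-10-20.
Next: November 2024 → 2024-11-20.
Next: December 2024 → 2024-12-20.
Next: January 2025 → 2025-01-20.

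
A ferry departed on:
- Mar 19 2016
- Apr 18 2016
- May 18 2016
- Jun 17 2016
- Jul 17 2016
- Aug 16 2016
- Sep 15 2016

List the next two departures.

Gaps between consecutive events: 30, 30, 30, 30, 30, 30 days — a constant 30-day interval.
Sep 15 2016 + 30 days = Oct 15 2016.
Oct 15 2016 + 30 days = Nov 14 2016.

Oct 15 2016, Nov 14 2016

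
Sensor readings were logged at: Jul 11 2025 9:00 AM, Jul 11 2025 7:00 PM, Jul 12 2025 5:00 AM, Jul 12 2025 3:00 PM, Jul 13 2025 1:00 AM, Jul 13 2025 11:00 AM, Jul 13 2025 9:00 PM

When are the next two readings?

Gaps: 10, 10, 10, 10, 10, 10 hours — each event is 10 hours after the previous one.
Jul 13 2025 9:00 PM + 10 h = Jul 14 2025 7:00 AM.
Jul 14 2025 7:00 AM + 10 h = Jul 14 2025 5:00 PM.

Jul 14 2025 7:00 AM, Jul 14 2025 5:00 PM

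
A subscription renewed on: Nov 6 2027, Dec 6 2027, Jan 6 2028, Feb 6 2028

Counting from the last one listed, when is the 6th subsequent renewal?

Aug 6 2028

Gaps: 30, 31, 31 days — not constant. Every event is on the 6th of the month.
Pattern: the 6th of each month.
March 2028: Mar 6 2028.
April 2028: Apr 6 2028.
Next: May 2028 → May 6 2028.
June 2028: Jun 6 2028.
Next: July 2028 → Jul 6 2028.
Next: August 2028 → Aug 6 2028.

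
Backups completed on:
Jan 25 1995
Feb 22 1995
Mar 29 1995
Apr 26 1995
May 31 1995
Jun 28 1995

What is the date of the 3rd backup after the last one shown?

These are Wednesdays with 28, 35, 28, 35, 28-day gaps.
Each is the final Wednesday of its month — Mar 29 1995 is past the 28th, so '4th Wednesday' doesn't fit.
July 1995 ends with Wednesday Jul 26 1995.
Last Wednesday of August 1995: Aug 30 1995.
Last Wednesday of September 1995: Sep 27 1995.

Sep 27 1995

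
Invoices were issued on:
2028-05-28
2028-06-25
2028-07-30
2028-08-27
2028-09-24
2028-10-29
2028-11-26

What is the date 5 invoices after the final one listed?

2029-04-29

All Sundays; the gaps (28, 35, 28, 28, 35, 28) vary with month length.
This is the last Sunday of each month.
December 2028 ends with Sunday 2028-12-31.
Last Sunday of January 2029: 2029-01-28.
Last Sunday of February 2029: 2029-02-25.
Last Sunday of March 2029: 2029-03-25.
April 2029 ends with Sunday 2029-04-29.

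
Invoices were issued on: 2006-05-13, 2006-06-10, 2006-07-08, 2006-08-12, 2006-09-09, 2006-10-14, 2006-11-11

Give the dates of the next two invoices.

2006-12-09, 2007-01-13

Gaps: 28, 28, 35, 28, 35, 28 days — a mix of 28 and 35. Every date is a Saturday.
Each is the 2nd Saturday of its month.
2nd Saturday of December 2006: 2006-12-09.
January 2007 — 2nd Saturday is 2007-01-13.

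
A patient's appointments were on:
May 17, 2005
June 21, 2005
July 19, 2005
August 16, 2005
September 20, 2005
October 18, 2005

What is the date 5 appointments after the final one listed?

March 21, 2006

Gaps: 35, 28, 28, 35, 28 days — a mix of 28 and 35. Every date is a Tuesday.
Each is the 3rd Tuesday of its month.
3rd Tuesday of November 2005: November 15, 2005.
3rd Tuesday of December 2005: December 20, 2005.
January 2006 — 3rd Tuesday is January 17, 2006.
February 2006 — 3rd Tuesday is February 21, 2006.
March 2006 — 3rd Tuesday is March 21, 2006.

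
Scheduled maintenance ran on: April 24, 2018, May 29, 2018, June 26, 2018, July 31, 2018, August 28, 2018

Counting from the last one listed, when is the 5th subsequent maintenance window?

All Tuesdays; the gaps (35, 28, 35, 28) vary with month length.
This is the last Tuesday of each month.
Last Tuesday of September 2018: September 25, 2018.
Last Tuesday of October 2018: October 30, 2018.
Last Tuesday of November 2018: November 27, 2018.
Last Tuesday of December 2018: December 25, 2018.
Last Tuesday of January 2019: January 29, 2019.

January 29, 2019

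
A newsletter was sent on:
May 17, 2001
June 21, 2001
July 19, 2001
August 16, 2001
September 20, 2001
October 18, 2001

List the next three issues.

All dates are Thursdays, 35, 28, 28, 35, 28 days apart.
Specifically, the 3rd Thursday of each month.
November 2001 — 3rd Thursday is November 15, 2001.
December 2001 — 3rd Thursday is December 20, 2001.
January 2002 — 3rd Thursday is January 17, 2002.

November 15, 2001; December 20, 2001; January 17, 2002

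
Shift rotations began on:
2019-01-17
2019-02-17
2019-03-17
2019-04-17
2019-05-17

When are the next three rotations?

2019-06-17, 2019-07-17, 2019-08-17

The day-of-month is always 17 (31, 28, 31, 30 days between events).
So this recurs on the 17th of each month.
Next: June 2019 → 2019-06-17.
July 2019: 2019-07-17.
August 2019: 2019-08-17.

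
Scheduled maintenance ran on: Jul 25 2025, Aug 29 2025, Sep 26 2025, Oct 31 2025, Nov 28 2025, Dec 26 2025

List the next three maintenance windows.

Jan 30 2026, Feb 27 2026, Mar 27 2026

Every date is a Friday; gaps 35, 28, 35, 28, 28 days.
Each is the last Friday of its month (at least one falls on the 29th or later, ruling out '4th Friday').
Last Friday of January 2026: Jan 30 2026.
Last Friday of February 2026: Feb 27 2026.
Last Friday of March 2026: Mar 27 2026.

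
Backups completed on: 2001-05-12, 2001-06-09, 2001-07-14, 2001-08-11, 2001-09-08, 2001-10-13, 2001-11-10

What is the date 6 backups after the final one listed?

2002-05-11

All dates are Saturdays, 28, 35, 28, 28, 35, 28 days apart.
Specifically, the 2nd Saturday of each month.
December 2001 — 2nd Saturday is 2001-12-08.
January 2002 — 2nd Saturday is 2002-01-12.
2nd Saturday of February 2002: 2002-02-09.
2nd Saturday of March 2002: 2002-03-09.
April 2002 — 2nd Saturday is 2002-04-13.
May 2002 — 2nd Saturday is 2002-05-11.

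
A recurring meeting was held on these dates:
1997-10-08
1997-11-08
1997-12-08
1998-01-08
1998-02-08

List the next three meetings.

1998-03-08, 1998-04-08, 1998-05-08

Gaps: 31, 30, 31, 31 days — not constant. Every event is on the 8th of the month.
Pattern: the 8th of each month.
March 1998: 1998-03-08.
April 1998: 1998-04-08.
Next: May 1998 → 1998-05-08.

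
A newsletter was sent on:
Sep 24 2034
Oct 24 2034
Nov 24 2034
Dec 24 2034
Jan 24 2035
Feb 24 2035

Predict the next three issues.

Mar 24 2035, Apr 24 2035, May 24 2035

Gaps: 30, 31, 30, 31, 31 days — not constant. Every event is on the 24th of the month.
Pattern: the 24th of each month.
Next: March 2035 → Mar 24 2035.
April 2035: Apr 24 2035.
May 2035: May 24 2035.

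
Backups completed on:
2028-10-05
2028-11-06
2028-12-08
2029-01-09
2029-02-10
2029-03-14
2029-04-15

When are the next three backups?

2029-05-17, 2029-06-18, 2029-07-20

Gaps between consecutive events: 32, 32, 32, 32, 32, 32 days — a constant 32-day interval.
2029-04-15 + 32 days = 2029-05-17.
2029-05-17 + 32 days = 2029-06-18.
2029-06-18 + 32 days = 2029-07-20.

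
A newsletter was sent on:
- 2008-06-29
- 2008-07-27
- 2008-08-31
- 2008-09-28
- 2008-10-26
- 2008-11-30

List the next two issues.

Every date is a Sunday; gaps 28, 35, 28, 28, 35 days.
Each is the last Sunday of its month (at least one falls on the 29th or later, ruling out '4th Sunday').
December 2008 ends with Sunday 2008-12-28.
Last Sunday of January 2009: 2009-01-25.

2008-12-28, 2009-01-25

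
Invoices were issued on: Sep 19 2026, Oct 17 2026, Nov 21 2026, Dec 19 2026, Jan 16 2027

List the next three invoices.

Feb 20 2027, Mar 20 2027, Apr 17 2027

These are Saturdays at 28- or 35-day spacing (28, 35, 28, 28).
The pattern: 3rd Saturday of the month.
3rd Saturday of February 2027: Feb 20 2027.
3rd Saturday of March 2027: Mar 20 2027.
3rd Saturday of April 2027: Apr 17 2027.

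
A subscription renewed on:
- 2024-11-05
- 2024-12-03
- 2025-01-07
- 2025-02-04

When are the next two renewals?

2025-03-04, 2025-04-01

Gaps: 28, 35, 28 days — a mix of 28 and 35. Every date is a Tuesday.
Each is the 1st Tuesday of its month.
1st Tuesday of March 2025: 2025-03-04.
April 2025 — 1st Tuesday is 2025-04-01.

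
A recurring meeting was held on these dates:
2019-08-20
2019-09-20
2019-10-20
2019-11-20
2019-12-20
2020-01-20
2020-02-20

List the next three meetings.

2020-03-20, 2020-04-20, 2020-05-20

Gaps: 31, 30, 31, 30, 31, 31 days — not constant. Every event is on the 20th of the month.
Pattern: the 20th of each month.
March 2020: 2020-03-20.
April 2020: 2020-04-20.
Next: May 2020 → 2020-05-20.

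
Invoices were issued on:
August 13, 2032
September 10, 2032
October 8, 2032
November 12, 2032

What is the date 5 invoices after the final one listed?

Gaps: 28, 28, 35 days — a mix of 28 and 35. Every date is a Friday.
Each is the 2nd Friday of its month.
2nd Friday of December 2032: December 10, 2032.
2nd Friday of January 2033: January 14, 2033.
February 2033 — 2nd Friday is February 11, 2033.
March 2033 — 2nd Friday is March 11, 2033.
April 2033 — 2nd Friday is April 8, 2033.

April 8, 2033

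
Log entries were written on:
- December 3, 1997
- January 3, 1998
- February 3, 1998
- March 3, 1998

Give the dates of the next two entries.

Gaps: 31, 31, 28 days — not constant. Every event is on the 3rd of the month.
Pattern: the 3rd of each month.
Next: April 1998 → April 3, 1998.
May 1998: May 3, 1998.

April 3, 1998; May 3, 1998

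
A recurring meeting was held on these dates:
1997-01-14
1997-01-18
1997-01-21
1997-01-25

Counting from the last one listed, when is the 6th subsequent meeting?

1997-02-15

The gap pattern 4, 3, 4 repeats every 2 events.
These are the Tuesdays and Saturdays of each week.
Next Tuesday: 1997-01-28.
Next Saturday: 1997-02-01.
The following Tuesday is 1997-02-04.
Next Saturday: 1997-02-08.
Next Tuesday: 1997-02-11.
Next Saturday: 1997-02-15.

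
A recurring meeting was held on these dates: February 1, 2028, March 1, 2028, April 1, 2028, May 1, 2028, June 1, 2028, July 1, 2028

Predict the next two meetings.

August 1, 2028; September 1, 2028

Each date is the 1st; the gaps (29, 31, 30, 31, 30) track the month lengths.
The rule is the 1st of each month.
Next: August 2028 → August 1, 2028.
Next: September 2028 → September 1, 2028.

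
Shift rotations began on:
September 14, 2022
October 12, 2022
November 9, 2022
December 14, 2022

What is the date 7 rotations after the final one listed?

All dates are Wednesdays, 28, 28, 35 days apart.
Specifically, the 2nd Wednesday of each month.
2nd Wednesday of January 2023: January 11, 2023.
February 2023 — 2nd Wednesday is February 8, 2023.
2nd Wednesday of March 2023: March 8, 2023.
April 2023 — 2nd Wednesday is April 12, 2023.
2nd Wednesday of May 2023: May 10, 2023.
2nd Wednesday of June 2023: June 14, 2023.
July 2023 — 2nd Wednesday is July 12, 2023.

July 12, 2023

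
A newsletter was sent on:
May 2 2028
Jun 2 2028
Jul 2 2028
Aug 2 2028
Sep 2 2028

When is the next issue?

Oct 2 2028

Each date is the 2nd; the gaps (31, 30, 31, 31) track the month lengths.
The rule is the 2nd of each month.
October 2028: Oct 2 2028.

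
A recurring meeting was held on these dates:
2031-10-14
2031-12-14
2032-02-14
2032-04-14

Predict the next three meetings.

2032-06-14, 2032-08-14, 2032-10-14

Gaps: 61, 62, 60 days — not constant. Every event is on the 14th of the month.
Pattern: the 14th of every 2 months.
June 2032: 2032-06-14.
August 2032: 2032-08-14.
Next: October 2032 → 2032-10-14.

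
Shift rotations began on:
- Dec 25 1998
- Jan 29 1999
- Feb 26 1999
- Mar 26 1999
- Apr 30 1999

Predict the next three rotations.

May 28 1999, Jun 25 1999, Jul 30 1999

These are Fridays with 35, 28, 28, 35-day gaps.
Each is the final Friday of its month — Jan 29 1999 is past the 28th, so '4th Friday' doesn't fit.
Last Friday of May 1999: May 28 1999.
June 1999 ends with Friday Jun 25 1999.
July 1999 ends with Friday Jul 30 1999.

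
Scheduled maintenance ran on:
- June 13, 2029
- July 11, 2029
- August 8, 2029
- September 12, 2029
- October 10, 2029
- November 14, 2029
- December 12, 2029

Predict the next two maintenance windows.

January 9, 2030; February 13, 2030

Gaps: 28, 28, 35, 28, 35, 28 days — a mix of 28 and 35. Every date is a Wednesday.
Each is the 2nd Wednesday of its month.
2nd Wednesday of January 2030: January 9, 2030.
2nd Wednesday of February 2030: February 13, 2030.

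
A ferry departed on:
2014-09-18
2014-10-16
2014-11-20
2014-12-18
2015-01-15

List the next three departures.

These are Thursdays at 28- or 35-day spacing (28, 35, 28, 28).
The pattern: 3rd Thursday of the month.
February 2015 — 3rd Thursday is 2015-02-19.
3rd Thursday of March 2015: 2015-03-19.
3rd Thursday of April 2015: 2015-04-16.

2015-02-19, 2015-03-19, 2015-04-16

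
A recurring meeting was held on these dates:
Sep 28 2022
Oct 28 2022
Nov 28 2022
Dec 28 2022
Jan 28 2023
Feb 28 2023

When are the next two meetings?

Mar 28 2023, Apr 28 2023

The day-of-month is always 28 (30, 31, 30, 31, 31 days between events).
So this recurs on the 28th of each month.
March 2023: Mar 28 2023.
Next: April 2023 → Apr 28 2023.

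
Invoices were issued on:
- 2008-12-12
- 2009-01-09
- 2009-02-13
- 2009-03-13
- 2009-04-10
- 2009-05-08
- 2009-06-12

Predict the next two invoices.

2009-07-10, 2009-08-14

Gaps: 28, 35, 28, 28, 28, 35 days — a mix of 28 and 35. Every date is a Friday.
Each is the 2nd Friday of its month.
2nd Friday of July 2009: 2009-07-10.
August 2009 — 2nd Friday is 2009-08-14.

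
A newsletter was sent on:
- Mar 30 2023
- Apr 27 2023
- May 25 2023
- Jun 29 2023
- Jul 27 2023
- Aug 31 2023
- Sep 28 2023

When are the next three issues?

Oct 26 2023, Nov 30 2023, Dec 28 2023

All Thursdays; the gaps (28, 28, 35, 28, 35, 28) vary with month length.
This is the last Thursday of each month.
Last Thursday of October 2023: Oct 26 2023.
Last Thursday of November 2023: Nov 30 2023.
Last Thursday of December 2023: Dec 28 2023.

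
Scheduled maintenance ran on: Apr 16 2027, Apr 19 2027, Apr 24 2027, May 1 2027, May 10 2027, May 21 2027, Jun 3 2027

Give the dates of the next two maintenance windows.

The spacing grows by 2 each time: 3, 5, 7, 9, 11, 13 days.
Next gap: 15 days. Jun 3 2027 + 15 days = Jun 18 2027.
Next gap: 17 days. Jun 18 2027 + 17 days = Jul 5 2027.

Jun 18 2027, Jul 5 2027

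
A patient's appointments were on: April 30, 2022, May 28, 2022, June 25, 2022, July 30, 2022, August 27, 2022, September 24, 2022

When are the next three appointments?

All Saturdays; the gaps (28, 28, 35, 28, 28) vary with month length.
This is the last Saturday of each month.
October 2022 ends with Saturday October 29, 2022.
November 2022 ends with Saturday November 26, 2022.
Last Saturday of December 2022: December 31, 2022.

October 29, 2022; November 26, 2022; December 31, 2022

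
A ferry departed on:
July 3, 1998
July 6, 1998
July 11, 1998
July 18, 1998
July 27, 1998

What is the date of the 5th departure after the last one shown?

October 10, 1998

Intervals are 3, 5, 7, 9 days — an arithmetic progression with common difference 2.
Next gap: 11 days. July 27, 1998 + 11 days = August 7, 1998.
Next gap: 13 days. August 7, 1998 + 13 days = August 20, 1998.
Next gap: 15 days. August 20, 1998 + 15 days = September 4, 1998.
Next gap: 17 days. September 4, 1998 + 17 days = September 21, 1998.
Next gap: 19 days. September 21, 1998 + 19 days = October 10, 1998.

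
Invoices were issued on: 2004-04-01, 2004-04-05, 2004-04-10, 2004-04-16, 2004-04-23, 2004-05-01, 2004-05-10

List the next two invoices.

2004-05-20, 2004-05-31

The spacing grows by 1 each time: 4, 5, 6, 7, 8, 9 days.
Next gap: 10 days. 2004-05-10 + 10 days = 2004-05-20.
Next gap: 11 days. 2004-05-20 + 11 days = 2004-05-31.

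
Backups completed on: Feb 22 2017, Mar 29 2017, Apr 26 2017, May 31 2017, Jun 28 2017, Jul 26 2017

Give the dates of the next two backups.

Every date is a Wednesday; gaps 35, 28, 35, 28, 28 days.
Each is the last Wednesday of its month (at least one falls on the 29th or later, ruling out '4th Wednesday').
Last Wednesday of August 2017: Aug 30 2017.
September 2017 ends with Wednesday Sep 27 2017.

Aug 30 2017, Sep 27 2017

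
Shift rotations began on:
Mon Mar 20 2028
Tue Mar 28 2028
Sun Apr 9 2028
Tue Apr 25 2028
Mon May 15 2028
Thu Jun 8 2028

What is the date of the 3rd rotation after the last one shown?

Tue Sep 12 2028

Gaps: 8, 12, 16, 20, 24 days — each gap is 4 larger than the previous one.
Next gap: 28 days. Thu Jun 8 2028 + 28 days = Thu Jul 6 2028.
Next gap: 32 days. Thu Jul 6 2028 + 32 days = Mon Aug 7 2028.
Next gap: 36 days. Mon Aug 7 2028 + 36 days = Tue Sep 12 2028.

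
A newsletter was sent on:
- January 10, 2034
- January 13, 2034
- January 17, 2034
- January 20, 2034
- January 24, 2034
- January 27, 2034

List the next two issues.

Gaps: 3, 4, 3, 4, 3 days — not constant, but cyclic with period 2.
The events fall on every Tuesday and Friday.
Next Tuesday: January 31, 2034.
The following Friday is February 3, 2034.

January 31, 2034; February 3, 2034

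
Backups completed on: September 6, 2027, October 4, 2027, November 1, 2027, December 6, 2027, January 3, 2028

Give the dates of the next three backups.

February 7, 2028; March 6, 2028; April 3, 2028

All dates are Mondays, 28, 28, 35, 28 days apart.
Specifically, the 1st Monday of each month.
February 2028 — 1st Monday is February 7, 2028.
1st Monday of March 2028: March 6, 2028.
April 2028 — 1st Monday is April 3, 2028.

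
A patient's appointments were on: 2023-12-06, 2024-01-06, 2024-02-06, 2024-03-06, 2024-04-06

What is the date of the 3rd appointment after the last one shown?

2024-07-06

Gaps: 31, 31, 29, 31 days — not constant. Every event is on the 6th of the month.
Pattern: the 6th of each month.
Next: May 2024 → 2024-05-06.
Next: June 2024 → 2024-06-06.
Next: July 2024 → 2024-07-06.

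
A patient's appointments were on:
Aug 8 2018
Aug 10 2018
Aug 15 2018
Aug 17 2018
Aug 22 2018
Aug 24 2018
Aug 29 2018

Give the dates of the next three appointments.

Aug 31 2018, Sep 5 2018, Sep 7 2018

The gap pattern 2, 5, 2, 5, 2, 5 repeats every 2 events.
These are the Wednesdays and Fridays of each week.
The following Friday is Aug 31 2018.
The following Wednesday is Sep 5 2018.
The following Friday is Sep 7 2018.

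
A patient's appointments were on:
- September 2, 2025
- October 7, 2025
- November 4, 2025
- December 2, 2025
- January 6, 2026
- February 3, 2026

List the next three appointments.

These are Tuesdays at 28- or 35-day spacing (35, 28, 28, 35, 28).
The pattern: 1st Tuesday of the month.
March 2026 — 1st Tuesday is March 3, 2026.
1st Tuesday of April 2026: April 7, 2026.
May 2026 — 1st Tuesday is May 5, 2026.

March 3, 2026; April 7, 2026; May 5, 2026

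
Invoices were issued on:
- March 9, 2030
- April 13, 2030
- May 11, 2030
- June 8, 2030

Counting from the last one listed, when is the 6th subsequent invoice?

December 14, 2030

All dates are Saturdays, 35, 28, 28 days apart.
Specifically, the 2nd Saturday of each month.
July 2030 — 2nd Saturday is July 13, 2030.
August 2030 — 2nd Saturday is August 10, 2030.
2nd Saturday of September 2030: September 14, 2030.
October 2030 — 2nd Saturday is October 12, 2030.
2nd Saturday of November 2030: November 9, 2030.
December 2030 — 2nd Saturday is December 14, 2030.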